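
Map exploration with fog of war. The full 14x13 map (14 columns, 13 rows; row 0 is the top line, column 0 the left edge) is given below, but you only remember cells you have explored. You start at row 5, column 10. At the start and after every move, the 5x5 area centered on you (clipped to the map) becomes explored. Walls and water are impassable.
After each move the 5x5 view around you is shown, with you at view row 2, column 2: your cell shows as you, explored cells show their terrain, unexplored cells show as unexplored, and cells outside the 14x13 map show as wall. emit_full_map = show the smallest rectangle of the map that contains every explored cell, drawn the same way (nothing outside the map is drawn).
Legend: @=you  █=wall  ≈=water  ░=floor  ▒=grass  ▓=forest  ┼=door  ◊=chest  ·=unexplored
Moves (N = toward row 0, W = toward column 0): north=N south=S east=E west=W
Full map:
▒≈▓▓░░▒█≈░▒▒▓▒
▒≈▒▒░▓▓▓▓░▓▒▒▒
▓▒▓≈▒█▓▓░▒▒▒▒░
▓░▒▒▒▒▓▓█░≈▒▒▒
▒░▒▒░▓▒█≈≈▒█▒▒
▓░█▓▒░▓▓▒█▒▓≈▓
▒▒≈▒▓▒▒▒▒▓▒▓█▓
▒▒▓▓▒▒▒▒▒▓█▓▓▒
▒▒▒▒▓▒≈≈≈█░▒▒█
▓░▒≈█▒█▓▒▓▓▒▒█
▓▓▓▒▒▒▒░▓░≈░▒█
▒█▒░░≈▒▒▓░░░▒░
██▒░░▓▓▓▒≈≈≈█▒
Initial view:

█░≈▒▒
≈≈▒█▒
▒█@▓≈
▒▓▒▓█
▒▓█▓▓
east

░≈▒▒▒
≈▒█▒▒
█▒@≈▓
▓▒▓█▓
▓█▓▓▒

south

≈▒█▒▒
█▒▓≈▓
▓▒@█▓
▓█▓▓▒
█░▒▒█

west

≈≈▒█▒
▒█▒▓≈
▒▓@▓█
▒▓█▓▓
≈█░▒▒

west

█≈≈▒█
▓▒█▒▓
▒▒@▒▓
▒▒▓█▓
≈≈█░▒

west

▒█≈≈▒
▓▓▒█▒
▒▒@▓▒
▒▒▒▓█
≈≈≈█░

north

▓▓█░≈
▒█≈≈▒
▓▓@█▒
▒▒▒▓▒
▒▒▒▓█

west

▒▓▓█░
▓▒█≈≈
░▓@▒█
▒▒▒▒▓
▒▒▒▒▓

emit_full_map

▒▓▓█░≈▒▒▒
▓▒█≈≈▒█▒▒
░▓@▒█▒▓≈▓
▒▒▒▒▓▒▓█▓
▒▒▒▒▓█▓▓▒
·≈≈≈█░▒▒█

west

▒▒▓▓█
░▓▒█≈
▒░@▓▒
▓▒▒▒▒
▒▒▒▒▒

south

░▓▒█≈
▒░▓▓▒
▓▒@▒▒
▒▒▒▒▒
▓▒≈≈≈

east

▓▒█≈≈
░▓▓▒█
▒▒@▒▓
▒▒▒▒▓
▒≈≈≈█

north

▒▓▓█░
▓▒█≈≈
░▓@▒█
▒▒▒▒▓
▒▒▒▒▓

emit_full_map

▒▒▓▓█░≈▒▒▒
░▓▒█≈≈▒█▒▒
▒░▓@▒█▒▓≈▓
▓▒▒▒▒▓▒▓█▓
▒▒▒▒▒▓█▓▓▒
▓▒≈≈≈█░▒▒█


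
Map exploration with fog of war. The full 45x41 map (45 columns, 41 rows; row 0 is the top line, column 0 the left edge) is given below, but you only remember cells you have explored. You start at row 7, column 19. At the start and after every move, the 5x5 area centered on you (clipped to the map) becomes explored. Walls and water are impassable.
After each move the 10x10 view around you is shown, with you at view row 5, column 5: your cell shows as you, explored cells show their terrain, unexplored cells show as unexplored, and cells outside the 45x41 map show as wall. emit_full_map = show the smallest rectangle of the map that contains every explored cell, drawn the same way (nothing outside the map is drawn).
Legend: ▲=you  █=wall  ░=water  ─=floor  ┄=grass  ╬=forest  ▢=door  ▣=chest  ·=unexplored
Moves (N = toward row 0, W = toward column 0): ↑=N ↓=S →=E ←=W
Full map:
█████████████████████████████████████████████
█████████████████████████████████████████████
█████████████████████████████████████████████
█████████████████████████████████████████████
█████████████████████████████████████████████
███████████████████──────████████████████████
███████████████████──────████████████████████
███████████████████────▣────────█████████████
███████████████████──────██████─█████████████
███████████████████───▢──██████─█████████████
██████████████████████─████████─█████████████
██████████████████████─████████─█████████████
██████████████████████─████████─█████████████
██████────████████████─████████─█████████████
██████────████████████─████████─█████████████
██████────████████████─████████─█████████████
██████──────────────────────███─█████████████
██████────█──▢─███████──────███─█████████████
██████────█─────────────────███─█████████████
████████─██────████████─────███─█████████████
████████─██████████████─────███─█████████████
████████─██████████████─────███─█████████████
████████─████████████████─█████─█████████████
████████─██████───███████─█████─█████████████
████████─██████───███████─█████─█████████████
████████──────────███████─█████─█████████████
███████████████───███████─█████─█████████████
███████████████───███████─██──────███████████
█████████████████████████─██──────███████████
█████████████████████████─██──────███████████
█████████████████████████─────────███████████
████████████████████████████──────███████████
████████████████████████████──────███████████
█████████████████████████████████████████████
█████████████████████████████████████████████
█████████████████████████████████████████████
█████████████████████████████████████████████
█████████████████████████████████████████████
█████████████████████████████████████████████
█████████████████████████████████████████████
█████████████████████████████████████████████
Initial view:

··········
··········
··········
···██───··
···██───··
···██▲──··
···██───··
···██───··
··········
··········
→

··········
··········
··········
··██────··
··██────··
··██─▲──··
··██────··
··██───▢··
··········
··········

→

··········
··········
··········
·██─────··
·██─────··
·██──▲─▣··
·██─────··
·██───▢─··
··········
··········

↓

··········
··········
·██─────··
·██─────··
·██────▣··
·██──▲──··
·██───▢─··
···███─█··
··········
··········

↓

··········
·██─────··
·██─────··
·██────▣··
·██─────··
·██──▲▢─··
···███─█··
···███─█··
··········
··········

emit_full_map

██─────
██─────
██────▣
██─────
██──▲▢─
··███─█
··███─█

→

··········
██─────···
██─────···
██────▣─··
██──────··
██───▲──··
··███─██··
··███─██··
··········
··········

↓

██─────···
██─────···
██────▣─··
██──────··
██───▢──··
··███▲██··
··███─██··
···██─██··
··········
··········

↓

██─────···
██────▣─··
██──────··
██───▢──··
··███─██··
··███▲██··
···██─██··
···██─██··
··········
··········

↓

██────▣─··
██──────··
██───▢──··
··███─██··
··███─██··
···██▲██··
···██─██··
···██─██··
··········
··········

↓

██──────··
██───▢──··
··███─██··
··███─██··
···██─██··
···██▲██··
···██─██··
···██─██··
··········
··········

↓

██───▢──··
··███─██··
··███─██··
···██─██··
···██─██··
···██▲██··
···██─██··
···─────··
··········
··········

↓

··███─██··
··███─██··
···██─██··
···██─██··
···██─██··
···██▲██··
···─────··
···██───··
··········
··········

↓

··███─██··
···██─██··
···██─██··
···██─██··
···██─██··
···──▲──··
···██───··
···─────··
··········
··········

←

···███─██·
····██─██·
····██─██·
···███─██·
···███─██·
···──▲───·
···███───·
···──────·
··········
··········

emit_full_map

██─────·
██─────·
██────▣─
██──────
██───▢──
··███─██
··███─██
···██─██
···██─██
··███─██
··███─██
··──▲───
··███───
··──────

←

····███─██
·····██─██
·····██─██
···████─██
···████─██
···──▲────
···████───
···───────
··········
··········

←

·····███─█
······██─█
······██─█
···█████─█
···█████─█
···──▲────
···█████──
···───────
··········
··········

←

······███─
·······██─
·······██─
···██████─
···██████─
···──▲────
···██████─
···───────
··········
··········

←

·······███
········██
········██
···███████
···███████
···──▲────
···███████
···───────
··········
··········

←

········██
·········█
·········█
···███████
···███████
···──▲────
···─██████
···───────
··········
··········

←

·········█
··········
··········
···███████
···███████
···──▲────
···▢─█████
···───────
··········
··········

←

··········
··········
··········
···███████
···███████
···──▲────
···─▢─████
···───────
··········
··········

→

·········█
··········
··········
··████████
··████████
··───▲────
··─▢─█████
··────────
··········
··········

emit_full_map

·····██─────·
·····██─────·
·····██────▣─
·····██──────
·····██───▢──
·······███─██
·······███─██
········██─██
········██─██
██████████─██
██████████─██
───▲─────────
─▢─███████───
─────────────

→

········██
·········█
·········█
·█████████
·█████████
·────▲────
·─▢─██████
·─────────
··········
··········

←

·········█
··········
··········
··████████
··████████
··───▲────
··─▢─█████
··────────
··········
··········

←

··········
··········
··········
···███████
···███████
···──▲────
···─▢─████
···───────
··········
··········

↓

··········
··········
···███████
···███████
···───────
···─▢▲████
···───────
···───██··
··········
··········

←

··········
··········
····██████
···███████
···───────
···──▲─███
···───────
···────██·
··········
··········

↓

··········
····██████
···███████
···───────
···──▢─███
···──▲────
···────██·
···█████··
··········
··········

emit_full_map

······██─────·
······██─────·
······██────▣─
······██──────
······██───▢──
········███─██
········███─██
·········██─██
·········██─██
·██████████─██
███████████─██
──────────────
──▢─███████───
──▲───────────
────██········
█████·········


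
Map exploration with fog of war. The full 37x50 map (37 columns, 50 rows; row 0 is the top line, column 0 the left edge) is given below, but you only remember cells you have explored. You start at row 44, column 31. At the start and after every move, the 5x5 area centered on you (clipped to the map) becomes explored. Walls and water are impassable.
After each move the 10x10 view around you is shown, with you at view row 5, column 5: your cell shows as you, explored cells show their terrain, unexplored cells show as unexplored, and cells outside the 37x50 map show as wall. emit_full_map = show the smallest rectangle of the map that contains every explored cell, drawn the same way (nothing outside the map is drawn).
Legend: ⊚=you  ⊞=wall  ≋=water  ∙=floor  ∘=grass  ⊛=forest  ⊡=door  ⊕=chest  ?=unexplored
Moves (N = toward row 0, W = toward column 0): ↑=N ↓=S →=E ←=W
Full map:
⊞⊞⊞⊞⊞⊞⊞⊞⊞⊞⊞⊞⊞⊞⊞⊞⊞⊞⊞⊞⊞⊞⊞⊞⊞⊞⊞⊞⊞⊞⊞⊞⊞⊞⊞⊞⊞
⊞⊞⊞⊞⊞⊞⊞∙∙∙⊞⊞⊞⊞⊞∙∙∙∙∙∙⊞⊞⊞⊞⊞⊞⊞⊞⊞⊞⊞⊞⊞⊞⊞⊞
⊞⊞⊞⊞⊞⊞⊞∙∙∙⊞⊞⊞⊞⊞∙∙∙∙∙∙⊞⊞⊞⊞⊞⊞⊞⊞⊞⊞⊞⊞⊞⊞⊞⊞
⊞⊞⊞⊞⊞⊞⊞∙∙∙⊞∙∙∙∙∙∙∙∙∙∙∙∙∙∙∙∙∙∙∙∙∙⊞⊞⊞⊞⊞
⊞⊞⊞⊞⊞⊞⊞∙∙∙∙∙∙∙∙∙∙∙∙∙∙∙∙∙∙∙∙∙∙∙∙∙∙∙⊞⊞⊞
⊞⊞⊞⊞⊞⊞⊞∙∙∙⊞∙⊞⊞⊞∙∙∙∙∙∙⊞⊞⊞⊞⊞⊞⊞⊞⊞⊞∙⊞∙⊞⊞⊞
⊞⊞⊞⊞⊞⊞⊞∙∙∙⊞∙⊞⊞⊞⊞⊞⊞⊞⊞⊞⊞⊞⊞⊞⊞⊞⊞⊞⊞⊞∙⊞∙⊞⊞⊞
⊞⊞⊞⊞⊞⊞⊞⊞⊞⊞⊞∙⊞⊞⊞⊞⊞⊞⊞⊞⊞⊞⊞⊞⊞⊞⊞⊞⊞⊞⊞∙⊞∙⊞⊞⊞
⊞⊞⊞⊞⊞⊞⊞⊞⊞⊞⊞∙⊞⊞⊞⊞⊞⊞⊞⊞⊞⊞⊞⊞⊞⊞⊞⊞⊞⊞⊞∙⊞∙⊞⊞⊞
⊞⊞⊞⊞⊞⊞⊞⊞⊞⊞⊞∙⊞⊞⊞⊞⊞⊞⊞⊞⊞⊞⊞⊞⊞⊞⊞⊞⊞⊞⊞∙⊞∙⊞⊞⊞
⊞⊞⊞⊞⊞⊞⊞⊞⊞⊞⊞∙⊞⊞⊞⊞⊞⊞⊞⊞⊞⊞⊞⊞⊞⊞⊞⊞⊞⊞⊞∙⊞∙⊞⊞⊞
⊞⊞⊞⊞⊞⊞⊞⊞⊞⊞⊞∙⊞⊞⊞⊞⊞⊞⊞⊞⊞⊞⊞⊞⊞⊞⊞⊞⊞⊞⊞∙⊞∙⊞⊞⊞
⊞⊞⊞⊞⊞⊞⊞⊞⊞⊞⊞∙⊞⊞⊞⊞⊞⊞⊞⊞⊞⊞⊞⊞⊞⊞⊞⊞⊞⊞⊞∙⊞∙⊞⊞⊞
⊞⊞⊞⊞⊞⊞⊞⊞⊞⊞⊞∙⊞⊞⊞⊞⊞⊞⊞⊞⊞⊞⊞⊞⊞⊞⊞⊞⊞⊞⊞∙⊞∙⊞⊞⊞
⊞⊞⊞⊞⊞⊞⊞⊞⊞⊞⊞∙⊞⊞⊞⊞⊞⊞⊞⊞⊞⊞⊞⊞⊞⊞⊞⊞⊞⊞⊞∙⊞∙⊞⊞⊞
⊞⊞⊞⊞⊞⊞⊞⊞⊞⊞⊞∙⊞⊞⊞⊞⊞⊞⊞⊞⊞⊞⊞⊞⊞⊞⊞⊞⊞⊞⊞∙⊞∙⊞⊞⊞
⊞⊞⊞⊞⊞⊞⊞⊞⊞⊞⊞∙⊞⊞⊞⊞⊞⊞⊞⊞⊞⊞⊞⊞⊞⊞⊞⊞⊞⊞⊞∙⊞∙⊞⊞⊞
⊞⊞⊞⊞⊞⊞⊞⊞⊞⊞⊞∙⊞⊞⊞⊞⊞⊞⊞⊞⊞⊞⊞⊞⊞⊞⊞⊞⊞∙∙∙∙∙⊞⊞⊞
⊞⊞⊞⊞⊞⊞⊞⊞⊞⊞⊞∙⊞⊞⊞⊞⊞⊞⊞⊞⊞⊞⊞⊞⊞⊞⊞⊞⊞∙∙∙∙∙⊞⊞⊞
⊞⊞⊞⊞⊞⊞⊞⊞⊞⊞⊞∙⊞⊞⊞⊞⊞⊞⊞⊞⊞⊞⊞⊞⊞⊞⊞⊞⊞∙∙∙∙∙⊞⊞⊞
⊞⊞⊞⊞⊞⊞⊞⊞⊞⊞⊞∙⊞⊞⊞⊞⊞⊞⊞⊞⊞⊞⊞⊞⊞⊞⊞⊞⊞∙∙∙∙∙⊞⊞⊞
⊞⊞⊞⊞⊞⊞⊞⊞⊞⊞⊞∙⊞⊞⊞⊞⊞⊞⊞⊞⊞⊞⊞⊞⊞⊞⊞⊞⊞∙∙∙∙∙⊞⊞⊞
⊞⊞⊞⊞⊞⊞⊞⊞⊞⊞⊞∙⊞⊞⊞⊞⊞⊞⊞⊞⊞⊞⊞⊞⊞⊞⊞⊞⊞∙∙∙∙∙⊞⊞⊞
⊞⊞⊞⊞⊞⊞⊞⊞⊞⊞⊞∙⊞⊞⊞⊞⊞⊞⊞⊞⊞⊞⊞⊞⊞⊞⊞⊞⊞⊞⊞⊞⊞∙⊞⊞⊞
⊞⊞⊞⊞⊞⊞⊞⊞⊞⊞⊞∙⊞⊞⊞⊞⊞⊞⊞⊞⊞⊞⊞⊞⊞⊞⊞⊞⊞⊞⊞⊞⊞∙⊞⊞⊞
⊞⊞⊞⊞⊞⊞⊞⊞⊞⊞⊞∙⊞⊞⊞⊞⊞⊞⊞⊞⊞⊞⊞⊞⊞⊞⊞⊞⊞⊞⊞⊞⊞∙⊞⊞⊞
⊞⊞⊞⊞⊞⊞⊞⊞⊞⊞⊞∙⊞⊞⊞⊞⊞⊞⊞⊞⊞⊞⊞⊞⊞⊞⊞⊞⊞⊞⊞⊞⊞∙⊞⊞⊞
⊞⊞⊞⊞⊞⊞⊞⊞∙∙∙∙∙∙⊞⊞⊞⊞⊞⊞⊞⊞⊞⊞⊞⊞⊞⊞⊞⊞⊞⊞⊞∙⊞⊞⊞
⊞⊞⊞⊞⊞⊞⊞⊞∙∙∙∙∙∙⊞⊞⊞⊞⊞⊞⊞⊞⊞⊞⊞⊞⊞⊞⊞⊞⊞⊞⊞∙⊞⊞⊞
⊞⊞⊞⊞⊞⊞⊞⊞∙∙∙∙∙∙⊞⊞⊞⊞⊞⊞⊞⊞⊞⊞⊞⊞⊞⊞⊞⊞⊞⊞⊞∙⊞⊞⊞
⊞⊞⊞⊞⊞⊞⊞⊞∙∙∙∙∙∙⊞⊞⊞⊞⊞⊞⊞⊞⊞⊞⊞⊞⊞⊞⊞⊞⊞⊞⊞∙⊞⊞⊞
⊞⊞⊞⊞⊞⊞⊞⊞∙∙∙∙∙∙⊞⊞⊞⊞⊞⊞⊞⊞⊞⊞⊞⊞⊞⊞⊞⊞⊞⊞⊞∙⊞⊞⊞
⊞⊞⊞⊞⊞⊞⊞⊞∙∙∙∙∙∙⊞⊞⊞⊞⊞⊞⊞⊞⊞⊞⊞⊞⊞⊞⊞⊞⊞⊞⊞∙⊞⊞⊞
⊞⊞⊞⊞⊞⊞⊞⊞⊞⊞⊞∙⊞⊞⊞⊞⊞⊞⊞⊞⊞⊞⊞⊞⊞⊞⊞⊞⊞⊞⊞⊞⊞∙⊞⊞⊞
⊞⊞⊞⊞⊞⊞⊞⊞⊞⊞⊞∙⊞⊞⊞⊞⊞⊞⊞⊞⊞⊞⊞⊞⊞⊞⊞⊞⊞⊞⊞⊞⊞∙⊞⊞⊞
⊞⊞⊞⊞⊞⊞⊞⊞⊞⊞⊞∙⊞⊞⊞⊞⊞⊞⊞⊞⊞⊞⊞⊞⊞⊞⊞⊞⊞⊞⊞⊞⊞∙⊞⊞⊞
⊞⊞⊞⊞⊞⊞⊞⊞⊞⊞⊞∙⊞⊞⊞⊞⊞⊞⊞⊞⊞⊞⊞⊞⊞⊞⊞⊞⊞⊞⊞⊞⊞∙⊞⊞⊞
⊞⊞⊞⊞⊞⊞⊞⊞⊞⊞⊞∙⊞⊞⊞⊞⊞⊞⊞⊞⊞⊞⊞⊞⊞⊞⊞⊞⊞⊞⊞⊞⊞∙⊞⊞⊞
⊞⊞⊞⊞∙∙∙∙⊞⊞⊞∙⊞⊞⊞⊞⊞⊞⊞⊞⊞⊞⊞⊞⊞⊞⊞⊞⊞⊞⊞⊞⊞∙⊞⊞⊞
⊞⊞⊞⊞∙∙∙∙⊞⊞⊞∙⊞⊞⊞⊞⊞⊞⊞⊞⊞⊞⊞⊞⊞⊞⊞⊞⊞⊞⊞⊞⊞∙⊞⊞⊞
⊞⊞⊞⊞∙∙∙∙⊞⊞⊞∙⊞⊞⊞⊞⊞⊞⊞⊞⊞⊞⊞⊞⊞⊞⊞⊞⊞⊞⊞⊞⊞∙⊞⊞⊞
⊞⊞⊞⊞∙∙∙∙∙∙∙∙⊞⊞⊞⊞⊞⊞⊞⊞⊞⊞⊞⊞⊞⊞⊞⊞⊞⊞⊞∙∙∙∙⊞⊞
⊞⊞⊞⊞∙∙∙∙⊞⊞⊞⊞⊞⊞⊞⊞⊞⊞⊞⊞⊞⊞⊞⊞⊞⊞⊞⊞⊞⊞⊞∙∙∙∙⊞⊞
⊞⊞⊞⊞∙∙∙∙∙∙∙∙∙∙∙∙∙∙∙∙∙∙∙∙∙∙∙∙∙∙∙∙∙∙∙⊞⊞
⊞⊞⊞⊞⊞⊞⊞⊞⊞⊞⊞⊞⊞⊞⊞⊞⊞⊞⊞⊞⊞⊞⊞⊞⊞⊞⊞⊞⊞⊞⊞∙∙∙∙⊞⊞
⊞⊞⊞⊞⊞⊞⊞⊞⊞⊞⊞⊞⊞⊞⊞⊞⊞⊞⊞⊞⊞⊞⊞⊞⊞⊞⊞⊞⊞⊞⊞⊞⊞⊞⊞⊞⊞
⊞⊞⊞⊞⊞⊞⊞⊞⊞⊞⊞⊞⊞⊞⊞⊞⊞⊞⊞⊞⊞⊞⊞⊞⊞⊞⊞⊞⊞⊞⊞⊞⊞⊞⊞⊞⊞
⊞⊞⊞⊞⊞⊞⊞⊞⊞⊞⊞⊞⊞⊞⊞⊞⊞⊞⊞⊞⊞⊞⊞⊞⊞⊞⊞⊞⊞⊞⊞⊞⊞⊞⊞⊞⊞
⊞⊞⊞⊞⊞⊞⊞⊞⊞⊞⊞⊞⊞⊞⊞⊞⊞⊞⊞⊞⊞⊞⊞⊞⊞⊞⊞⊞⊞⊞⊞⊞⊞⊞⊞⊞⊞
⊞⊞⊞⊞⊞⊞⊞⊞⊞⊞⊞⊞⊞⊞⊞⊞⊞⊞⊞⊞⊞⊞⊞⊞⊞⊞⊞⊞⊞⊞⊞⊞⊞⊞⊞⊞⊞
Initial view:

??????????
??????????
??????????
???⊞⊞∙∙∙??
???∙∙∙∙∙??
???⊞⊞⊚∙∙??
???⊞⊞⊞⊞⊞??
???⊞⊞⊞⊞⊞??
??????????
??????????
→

??????????
??????????
??????????
??⊞⊞∙∙∙∙??
??∙∙∙∙∙∙??
??⊞⊞∙⊚∙∙??
??⊞⊞⊞⊞⊞⊞??
??⊞⊞⊞⊞⊞⊞??
??????????
??????????

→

?????????⊞
?????????⊞
?????????⊞
?⊞⊞∙∙∙∙⊞?⊞
?∙∙∙∙∙∙⊞?⊞
?⊞⊞∙∙⊚∙⊞?⊞
?⊞⊞⊞⊞⊞⊞⊞?⊞
?⊞⊞⊞⊞⊞⊞⊞?⊞
?????????⊞
?????????⊞

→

????????⊞⊞
????????⊞⊞
????????⊞⊞
⊞⊞∙∙∙∙⊞⊞⊞⊞
∙∙∙∙∙∙⊞⊞⊞⊞
⊞⊞∙∙∙⊚⊞⊞⊞⊞
⊞⊞⊞⊞⊞⊞⊞⊞⊞⊞
⊞⊞⊞⊞⊞⊞⊞⊞⊞⊞
????????⊞⊞
????????⊞⊞

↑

????????⊞⊞
????????⊞⊞
????????⊞⊞
???∙∙∙⊞⊞⊞⊞
⊞⊞∙∙∙∙⊞⊞⊞⊞
∙∙∙∙∙⊚⊞⊞⊞⊞
⊞⊞∙∙∙∙⊞⊞⊞⊞
⊞⊞⊞⊞⊞⊞⊞⊞⊞⊞
⊞⊞⊞⊞⊞⊞⊞⊞⊞⊞
????????⊞⊞

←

?????????⊞
?????????⊞
?????????⊞
???∙∙∙∙⊞⊞⊞
?⊞⊞∙∙∙∙⊞⊞⊞
?∙∙∙∙⊚∙⊞⊞⊞
?⊞⊞∙∙∙∙⊞⊞⊞
?⊞⊞⊞⊞⊞⊞⊞⊞⊞
?⊞⊞⊞⊞⊞⊞⊞⊞⊞
?????????⊞

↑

?????????⊞
?????????⊞
?????????⊞
???⊞⊞∙⊞⊞?⊞
???∙∙∙∙⊞⊞⊞
?⊞⊞∙∙⊚∙⊞⊞⊞
?∙∙∙∙∙∙⊞⊞⊞
?⊞⊞∙∙∙∙⊞⊞⊞
?⊞⊞⊞⊞⊞⊞⊞⊞⊞
?⊞⊞⊞⊞⊞⊞⊞⊞⊞

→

????????⊞⊞
????????⊞⊞
????????⊞⊞
??⊞⊞∙⊞⊞⊞⊞⊞
??∙∙∙∙⊞⊞⊞⊞
⊞⊞∙∙∙⊚⊞⊞⊞⊞
∙∙∙∙∙∙⊞⊞⊞⊞
⊞⊞∙∙∙∙⊞⊞⊞⊞
⊞⊞⊞⊞⊞⊞⊞⊞⊞⊞
⊞⊞⊞⊞⊞⊞⊞⊞⊞⊞

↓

????????⊞⊞
????????⊞⊞
??⊞⊞∙⊞⊞⊞⊞⊞
??∙∙∙∙⊞⊞⊞⊞
⊞⊞∙∙∙∙⊞⊞⊞⊞
∙∙∙∙∙⊚⊞⊞⊞⊞
⊞⊞∙∙∙∙⊞⊞⊞⊞
⊞⊞⊞⊞⊞⊞⊞⊞⊞⊞
⊞⊞⊞⊞⊞⊞⊞⊞⊞⊞
????????⊞⊞

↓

????????⊞⊞
??⊞⊞∙⊞⊞⊞⊞⊞
??∙∙∙∙⊞⊞⊞⊞
⊞⊞∙∙∙∙⊞⊞⊞⊞
∙∙∙∙∙∙⊞⊞⊞⊞
⊞⊞∙∙∙⊚⊞⊞⊞⊞
⊞⊞⊞⊞⊞⊞⊞⊞⊞⊞
⊞⊞⊞⊞⊞⊞⊞⊞⊞⊞
????????⊞⊞
????????⊞⊞

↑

????????⊞⊞
????????⊞⊞
??⊞⊞∙⊞⊞⊞⊞⊞
??∙∙∙∙⊞⊞⊞⊞
⊞⊞∙∙∙∙⊞⊞⊞⊞
∙∙∙∙∙⊚⊞⊞⊞⊞
⊞⊞∙∙∙∙⊞⊞⊞⊞
⊞⊞⊞⊞⊞⊞⊞⊞⊞⊞
⊞⊞⊞⊞⊞⊞⊞⊞⊞⊞
????????⊞⊞

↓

????????⊞⊞
??⊞⊞∙⊞⊞⊞⊞⊞
??∙∙∙∙⊞⊞⊞⊞
⊞⊞∙∙∙∙⊞⊞⊞⊞
∙∙∙∙∙∙⊞⊞⊞⊞
⊞⊞∙∙∙⊚⊞⊞⊞⊞
⊞⊞⊞⊞⊞⊞⊞⊞⊞⊞
⊞⊞⊞⊞⊞⊞⊞⊞⊞⊞
????????⊞⊞
????????⊞⊞

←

?????????⊞
???⊞⊞∙⊞⊞⊞⊞
???∙∙∙∙⊞⊞⊞
?⊞⊞∙∙∙∙⊞⊞⊞
?∙∙∙∙∙∙⊞⊞⊞
?⊞⊞∙∙⊚∙⊞⊞⊞
?⊞⊞⊞⊞⊞⊞⊞⊞⊞
?⊞⊞⊞⊞⊞⊞⊞⊞⊞
?????????⊞
?????????⊞


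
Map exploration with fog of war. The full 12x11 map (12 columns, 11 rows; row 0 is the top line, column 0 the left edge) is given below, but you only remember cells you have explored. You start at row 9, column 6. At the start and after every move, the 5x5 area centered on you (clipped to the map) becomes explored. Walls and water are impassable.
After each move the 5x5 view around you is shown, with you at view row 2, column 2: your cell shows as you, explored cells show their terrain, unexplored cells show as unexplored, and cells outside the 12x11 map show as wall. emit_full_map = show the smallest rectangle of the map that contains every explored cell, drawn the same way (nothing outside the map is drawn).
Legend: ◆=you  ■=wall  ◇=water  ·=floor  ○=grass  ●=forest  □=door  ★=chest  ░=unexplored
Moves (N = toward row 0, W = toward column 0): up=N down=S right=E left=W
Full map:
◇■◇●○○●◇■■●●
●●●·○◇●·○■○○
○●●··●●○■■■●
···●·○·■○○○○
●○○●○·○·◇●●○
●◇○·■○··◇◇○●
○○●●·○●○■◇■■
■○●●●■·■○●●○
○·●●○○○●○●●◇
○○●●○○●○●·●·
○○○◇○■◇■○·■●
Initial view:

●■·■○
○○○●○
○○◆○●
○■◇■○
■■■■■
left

●●■·■
●○○○●
●○◆●○
◇○■◇■
■■■■■

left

●●●■·
●●○○○
●●◆○●
○◇○■◇
■■■■■

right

●●■·■
●○○○●
●○◆●○
◇○■◇■
■■■■■

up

●·○●○
●●■·■
●○◆○●
●○○●○
◇○■◇■

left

●●·○●
●●●■·
●●◆○○
●●○○●
○◇○■◇

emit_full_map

●●·○●○░
●●●■·■○
●●◆○○●○
●●○○●○●
○◇○■◇■○

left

○●●·○
○●●●■
·●◆○○
○●●○○
○○◇○■

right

●●·○●
●●●■·
●●◆○○
●●○○●
○◇○■◇

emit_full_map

○●●·○●○░
○●●●■·■○
·●●◆○○●○
○●●○○●○●
○○◇○■◇■○


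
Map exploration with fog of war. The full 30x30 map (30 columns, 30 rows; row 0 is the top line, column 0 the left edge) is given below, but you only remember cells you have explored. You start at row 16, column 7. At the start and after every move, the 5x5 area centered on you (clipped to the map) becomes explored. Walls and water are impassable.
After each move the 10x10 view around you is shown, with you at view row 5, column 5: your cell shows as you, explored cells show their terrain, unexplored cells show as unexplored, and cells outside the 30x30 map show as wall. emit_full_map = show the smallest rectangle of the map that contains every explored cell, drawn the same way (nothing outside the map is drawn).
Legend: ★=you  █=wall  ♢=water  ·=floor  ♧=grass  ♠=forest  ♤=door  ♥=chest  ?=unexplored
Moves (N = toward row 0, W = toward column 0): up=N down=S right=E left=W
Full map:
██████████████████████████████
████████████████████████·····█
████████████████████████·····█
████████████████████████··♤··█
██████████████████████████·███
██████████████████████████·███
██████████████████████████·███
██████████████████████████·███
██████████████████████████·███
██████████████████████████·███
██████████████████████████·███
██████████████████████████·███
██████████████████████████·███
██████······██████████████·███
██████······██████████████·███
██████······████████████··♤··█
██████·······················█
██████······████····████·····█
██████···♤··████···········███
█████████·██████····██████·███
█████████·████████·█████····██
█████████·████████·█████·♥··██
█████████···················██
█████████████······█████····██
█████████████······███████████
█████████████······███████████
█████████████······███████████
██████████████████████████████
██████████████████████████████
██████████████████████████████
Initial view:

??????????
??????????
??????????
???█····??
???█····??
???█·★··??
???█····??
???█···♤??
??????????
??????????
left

??????????
??????????
??????????
???██····?
???██····?
???██★···?
???██····?
???██···♤?
??????????
??????????

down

??????????
??????????
???██····?
???██····?
???██····?
???██★···?
???██···♤?
???█████??
??????????
??????????

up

??????????
??????????
??????????
???██····?
???██····?
???██★···?
???██····?
???██···♤?
???█████??
??????????

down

??????????
??????????
???██····?
???██····?
???██····?
???██★···?
???██···♤?
???█████??
??????????
??????????

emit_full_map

██····
██····
██····
██★···
██···♤
█████?

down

??????????
???██····?
???██····?
???██····?
???██····?
???██★··♤?
???█████??
???█████??
??????????
??????????

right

??????????
??██····??
??██····??
??██····??
??██····??
??██·★·♤??
??█████·??
??█████·??
??????????
??????????

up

??????????
??????????
??██····??
??██····??
??██····??
??██·★··??
??██···♤??
??█████·??
??█████·??
??????????

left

??????????
??????????
???██····?
???██····?
???██····?
???██★···?
???██···♤?
???█████·?
???█████·?
??????????

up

??????????
??????????
??????????
???██····?
???██····?
???██★···?
???██····?
???██···♤?
???█████·?
???█████·?

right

??????????
??????????
??????????
??██····??
??██····??
??██·★··??
??██····??
??██···♤??
??█████·??
??█████·??

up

??????????
??????????
??????????
???█····??
??██····??
??██·★··??
??██····??
??██····??
??██···♤??
??█████·??

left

??????????
??????????
??????????
???██····?
???██····?
???██★···?
???██····?
???██····?
???██···♤?
???█████·?

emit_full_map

██····
██····
██★···
██····
██····
██···♤
█████·
█████·

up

??????????
??????????
??????????
???█████??
???██····?
???██★···?
???██····?
???██····?
???██····?
???██···♤?

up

??????????
??????????
??????????
???█████??
???█████??
???██★···?
???██····?
???██····?
???██····?
???██····?

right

??????????
??????????
??????????
??██████??
??██████??
??██·★··??
??██····??
??██····??
??██····??
??██····??

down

??????????
??????????
??██████??
??██████??
??██····??
??██·★··??
??██····??
??██····??
??██····??
??██···♤??

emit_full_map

██████
██████
██····
██·★··
██····
██····
██····
██···♤
█████·
█████·

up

??????????
??????????
??????????
??██████??
??██████??
??██·★··??
??██····??
??██····??
??██····??
??██····??

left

??????????
??????????
??????????
???██████?
???██████?
???██★···?
???██····?
???██····?
???██····?
???██····?


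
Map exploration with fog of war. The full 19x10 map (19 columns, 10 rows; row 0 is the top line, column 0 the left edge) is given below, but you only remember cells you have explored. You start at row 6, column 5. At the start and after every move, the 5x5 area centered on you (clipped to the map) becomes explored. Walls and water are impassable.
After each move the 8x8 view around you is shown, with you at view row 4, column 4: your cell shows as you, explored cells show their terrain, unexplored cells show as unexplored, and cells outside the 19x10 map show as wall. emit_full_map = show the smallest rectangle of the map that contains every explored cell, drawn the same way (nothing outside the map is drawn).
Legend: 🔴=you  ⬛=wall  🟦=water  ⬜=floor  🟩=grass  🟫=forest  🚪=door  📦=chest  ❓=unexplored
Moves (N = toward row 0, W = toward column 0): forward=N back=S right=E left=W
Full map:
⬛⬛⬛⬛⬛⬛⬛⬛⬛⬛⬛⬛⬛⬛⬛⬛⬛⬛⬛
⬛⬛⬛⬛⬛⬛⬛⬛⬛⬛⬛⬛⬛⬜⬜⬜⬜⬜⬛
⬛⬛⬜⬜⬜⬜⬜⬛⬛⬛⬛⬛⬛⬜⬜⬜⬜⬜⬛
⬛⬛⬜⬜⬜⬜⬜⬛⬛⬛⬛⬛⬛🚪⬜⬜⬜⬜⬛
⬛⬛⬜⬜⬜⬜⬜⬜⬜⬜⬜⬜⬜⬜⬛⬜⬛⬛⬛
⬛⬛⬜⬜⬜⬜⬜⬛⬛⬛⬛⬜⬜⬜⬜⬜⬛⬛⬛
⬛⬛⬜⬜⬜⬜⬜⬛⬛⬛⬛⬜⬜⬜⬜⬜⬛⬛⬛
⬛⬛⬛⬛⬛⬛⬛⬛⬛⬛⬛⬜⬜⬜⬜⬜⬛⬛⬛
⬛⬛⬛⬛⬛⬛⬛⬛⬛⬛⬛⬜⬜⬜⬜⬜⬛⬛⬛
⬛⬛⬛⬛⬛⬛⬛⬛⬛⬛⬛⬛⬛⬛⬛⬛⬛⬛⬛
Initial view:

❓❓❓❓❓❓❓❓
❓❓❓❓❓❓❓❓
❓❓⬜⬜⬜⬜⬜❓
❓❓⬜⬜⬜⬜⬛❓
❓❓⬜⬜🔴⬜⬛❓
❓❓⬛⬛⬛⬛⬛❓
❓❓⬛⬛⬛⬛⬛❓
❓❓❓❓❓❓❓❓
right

❓❓❓❓❓❓❓❓
❓❓❓❓❓❓❓❓
❓⬜⬜⬜⬜⬜⬜❓
❓⬜⬜⬜⬜⬛⬛❓
❓⬜⬜⬜🔴⬛⬛❓
❓⬛⬛⬛⬛⬛⬛❓
❓⬛⬛⬛⬛⬛⬛❓
❓❓❓❓❓❓❓❓

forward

❓❓❓❓❓❓❓❓
❓❓❓❓❓❓❓❓
❓❓⬜⬜⬜⬛⬛❓
❓⬜⬜⬜⬜⬜⬜❓
❓⬜⬜⬜🔴⬛⬛❓
❓⬜⬜⬜⬜⬛⬛❓
❓⬛⬛⬛⬛⬛⬛❓
❓⬛⬛⬛⬛⬛⬛❓

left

❓❓❓❓❓❓❓❓
❓❓❓❓❓❓❓❓
❓❓⬜⬜⬜⬜⬛⬛
❓❓⬜⬜⬜⬜⬜⬜
❓❓⬜⬜🔴⬜⬛⬛
❓❓⬜⬜⬜⬜⬛⬛
❓❓⬛⬛⬛⬛⬛⬛
❓❓⬛⬛⬛⬛⬛⬛

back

❓❓❓❓❓❓❓❓
❓❓⬜⬜⬜⬜⬛⬛
❓❓⬜⬜⬜⬜⬜⬜
❓❓⬜⬜⬜⬜⬛⬛
❓❓⬜⬜🔴⬜⬛⬛
❓❓⬛⬛⬛⬛⬛⬛
❓❓⬛⬛⬛⬛⬛⬛
❓❓❓❓❓❓❓❓

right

❓❓❓❓❓❓❓❓
❓⬜⬜⬜⬜⬛⬛❓
❓⬜⬜⬜⬜⬜⬜❓
❓⬜⬜⬜⬜⬛⬛❓
❓⬜⬜⬜🔴⬛⬛❓
❓⬛⬛⬛⬛⬛⬛❓
❓⬛⬛⬛⬛⬛⬛❓
❓❓❓❓❓❓❓❓

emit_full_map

⬜⬜⬜⬜⬛⬛
⬜⬜⬜⬜⬜⬜
⬜⬜⬜⬜⬛⬛
⬜⬜⬜🔴⬛⬛
⬛⬛⬛⬛⬛⬛
⬛⬛⬛⬛⬛⬛

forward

❓❓❓❓❓❓❓❓
❓❓❓❓❓❓❓❓
❓⬜⬜⬜⬜⬛⬛❓
❓⬜⬜⬜⬜⬜⬜❓
❓⬜⬜⬜🔴⬛⬛❓
❓⬜⬜⬜⬜⬛⬛❓
❓⬛⬛⬛⬛⬛⬛❓
❓⬛⬛⬛⬛⬛⬛❓

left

❓❓❓❓❓❓❓❓
❓❓❓❓❓❓❓❓
❓❓⬜⬜⬜⬜⬛⬛
❓❓⬜⬜⬜⬜⬜⬜
❓❓⬜⬜🔴⬜⬛⬛
❓❓⬜⬜⬜⬜⬛⬛
❓❓⬛⬛⬛⬛⬛⬛
❓❓⬛⬛⬛⬛⬛⬛

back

❓❓❓❓❓❓❓❓
❓❓⬜⬜⬜⬜⬛⬛
❓❓⬜⬜⬜⬜⬜⬜
❓❓⬜⬜⬜⬜⬛⬛
❓❓⬜⬜🔴⬜⬛⬛
❓❓⬛⬛⬛⬛⬛⬛
❓❓⬛⬛⬛⬛⬛⬛
❓❓❓❓❓❓❓❓


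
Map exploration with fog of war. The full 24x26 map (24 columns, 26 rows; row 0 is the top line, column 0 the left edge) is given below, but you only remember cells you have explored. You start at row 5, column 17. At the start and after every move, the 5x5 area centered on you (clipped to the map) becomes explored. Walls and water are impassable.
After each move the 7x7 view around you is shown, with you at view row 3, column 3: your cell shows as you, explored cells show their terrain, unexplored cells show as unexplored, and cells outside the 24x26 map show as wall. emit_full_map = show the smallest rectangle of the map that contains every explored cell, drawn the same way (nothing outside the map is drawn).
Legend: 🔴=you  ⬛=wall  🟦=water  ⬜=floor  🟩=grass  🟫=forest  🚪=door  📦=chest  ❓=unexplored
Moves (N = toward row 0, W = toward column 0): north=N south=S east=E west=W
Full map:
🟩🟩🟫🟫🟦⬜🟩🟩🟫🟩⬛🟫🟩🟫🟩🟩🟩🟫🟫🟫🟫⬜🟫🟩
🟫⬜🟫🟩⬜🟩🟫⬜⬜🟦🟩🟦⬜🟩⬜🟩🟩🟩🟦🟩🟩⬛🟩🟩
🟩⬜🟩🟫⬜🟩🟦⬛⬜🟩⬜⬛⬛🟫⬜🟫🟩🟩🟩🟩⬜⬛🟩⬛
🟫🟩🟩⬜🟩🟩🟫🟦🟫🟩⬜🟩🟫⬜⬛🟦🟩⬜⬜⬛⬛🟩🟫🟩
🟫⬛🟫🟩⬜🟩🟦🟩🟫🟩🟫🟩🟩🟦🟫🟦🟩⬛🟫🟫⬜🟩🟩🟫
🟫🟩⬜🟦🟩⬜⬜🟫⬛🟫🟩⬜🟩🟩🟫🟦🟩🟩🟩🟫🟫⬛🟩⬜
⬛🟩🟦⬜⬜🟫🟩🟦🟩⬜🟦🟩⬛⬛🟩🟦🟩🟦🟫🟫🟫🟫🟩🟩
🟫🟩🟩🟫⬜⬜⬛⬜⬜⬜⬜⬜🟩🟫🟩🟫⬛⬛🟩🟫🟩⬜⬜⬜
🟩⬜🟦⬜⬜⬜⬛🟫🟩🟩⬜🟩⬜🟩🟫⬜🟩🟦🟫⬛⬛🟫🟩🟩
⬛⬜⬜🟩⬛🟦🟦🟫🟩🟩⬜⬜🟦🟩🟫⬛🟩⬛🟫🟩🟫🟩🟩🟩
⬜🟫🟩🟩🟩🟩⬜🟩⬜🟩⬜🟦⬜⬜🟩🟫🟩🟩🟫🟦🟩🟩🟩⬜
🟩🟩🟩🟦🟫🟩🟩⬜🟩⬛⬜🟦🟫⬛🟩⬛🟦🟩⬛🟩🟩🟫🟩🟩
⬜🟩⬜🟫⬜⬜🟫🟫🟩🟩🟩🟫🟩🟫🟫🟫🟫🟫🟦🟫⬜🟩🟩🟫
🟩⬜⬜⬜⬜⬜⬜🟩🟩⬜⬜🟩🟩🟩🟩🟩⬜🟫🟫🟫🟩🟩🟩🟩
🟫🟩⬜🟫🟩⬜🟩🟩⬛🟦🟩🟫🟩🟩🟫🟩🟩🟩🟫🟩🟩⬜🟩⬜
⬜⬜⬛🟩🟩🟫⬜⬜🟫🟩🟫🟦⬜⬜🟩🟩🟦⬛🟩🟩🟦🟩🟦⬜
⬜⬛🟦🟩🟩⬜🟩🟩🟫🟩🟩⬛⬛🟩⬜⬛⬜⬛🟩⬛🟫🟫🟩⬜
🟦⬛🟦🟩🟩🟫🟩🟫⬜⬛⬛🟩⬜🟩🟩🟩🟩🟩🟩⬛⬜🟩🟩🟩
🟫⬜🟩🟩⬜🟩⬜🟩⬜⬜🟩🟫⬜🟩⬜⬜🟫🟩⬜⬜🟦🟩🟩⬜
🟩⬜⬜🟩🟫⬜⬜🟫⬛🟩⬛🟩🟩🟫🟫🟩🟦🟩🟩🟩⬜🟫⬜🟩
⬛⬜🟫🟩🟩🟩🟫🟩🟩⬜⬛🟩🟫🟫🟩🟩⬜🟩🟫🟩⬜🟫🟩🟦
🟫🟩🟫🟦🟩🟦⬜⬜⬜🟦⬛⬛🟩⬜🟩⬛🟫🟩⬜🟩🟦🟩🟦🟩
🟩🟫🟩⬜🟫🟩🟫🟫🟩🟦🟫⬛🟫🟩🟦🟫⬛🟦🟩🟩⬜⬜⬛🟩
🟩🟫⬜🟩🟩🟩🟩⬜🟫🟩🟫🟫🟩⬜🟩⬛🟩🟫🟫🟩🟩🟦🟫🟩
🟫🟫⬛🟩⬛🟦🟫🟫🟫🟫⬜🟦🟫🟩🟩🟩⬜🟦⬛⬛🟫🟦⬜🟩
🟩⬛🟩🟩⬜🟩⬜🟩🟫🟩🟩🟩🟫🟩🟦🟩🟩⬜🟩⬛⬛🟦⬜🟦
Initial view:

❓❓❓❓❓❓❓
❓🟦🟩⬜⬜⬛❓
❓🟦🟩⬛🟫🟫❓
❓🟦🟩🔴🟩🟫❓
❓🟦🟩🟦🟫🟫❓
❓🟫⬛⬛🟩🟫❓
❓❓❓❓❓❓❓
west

❓❓❓❓❓❓❓
❓⬛🟦🟩⬜⬜⬛
❓🟫🟦🟩⬛🟫🟫
❓🟫🟦🔴🟩🟩🟫
❓🟩🟦🟩🟦🟫🟫
❓🟩🟫⬛⬛🟩🟫
❓❓❓❓❓❓❓

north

❓❓❓❓❓❓❓
❓⬜🟫🟩🟩🟩❓
❓⬛🟦🟩⬜⬜⬛
❓🟫🟦🔴⬛🟫🟫
❓🟫🟦🟩🟩🟩🟫
❓🟩🟦🟩🟦🟫🟫
❓🟩🟫⬛⬛🟩🟫

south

❓⬜🟫🟩🟩🟩❓
❓⬛🟦🟩⬜⬜⬛
❓🟫🟦🟩⬛🟫🟫
❓🟫🟦🔴🟩🟩🟫
❓🟩🟦🟩🟦🟫🟫
❓🟩🟫⬛⬛🟩🟫
❓❓❓❓❓❓❓

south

❓⬛🟦🟩⬜⬜⬛
❓🟫🟦🟩⬛🟫🟫
❓🟫🟦🟩🟩🟩🟫
❓🟩🟦🔴🟦🟫🟫
❓🟩🟫⬛⬛🟩🟫
❓🟫⬜🟩🟦🟫❓
❓❓❓❓❓❓❓

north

❓⬜🟫🟩🟩🟩❓
❓⬛🟦🟩⬜⬜⬛
❓🟫🟦🟩⬛🟫🟫
❓🟫🟦🔴🟩🟩🟫
❓🟩🟦🟩🟦🟫🟫
❓🟩🟫⬛⬛🟩🟫
❓🟫⬜🟩🟦🟫❓

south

❓⬛🟦🟩⬜⬜⬛
❓🟫🟦🟩⬛🟫🟫
❓🟫🟦🟩🟩🟩🟫
❓🟩🟦🔴🟦🟫🟫
❓🟩🟫⬛⬛🟩🟫
❓🟫⬜🟩🟦🟫❓
❓❓❓❓❓❓❓

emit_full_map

⬜🟫🟩🟩🟩❓
⬛🟦🟩⬜⬜⬛
🟫🟦🟩⬛🟫🟫
🟫🟦🟩🟩🟩🟫
🟩🟦🔴🟦🟫🟫
🟩🟫⬛⬛🟩🟫
🟫⬜🟩🟦🟫❓

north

❓⬜🟫🟩🟩🟩❓
❓⬛🟦🟩⬜⬜⬛
❓🟫🟦🟩⬛🟫🟫
❓🟫🟦🔴🟩🟩🟫
❓🟩🟦🟩🟦🟫🟫
❓🟩🟫⬛⬛🟩🟫
❓🟫⬜🟩🟦🟫❓

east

⬜🟫🟩🟩🟩❓❓
⬛🟦🟩⬜⬜⬛❓
🟫🟦🟩⬛🟫🟫❓
🟫🟦🟩🔴🟩🟫❓
🟩🟦🟩🟦🟫🟫❓
🟩🟫⬛⬛🟩🟫❓
🟫⬜🟩🟦🟫❓❓
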